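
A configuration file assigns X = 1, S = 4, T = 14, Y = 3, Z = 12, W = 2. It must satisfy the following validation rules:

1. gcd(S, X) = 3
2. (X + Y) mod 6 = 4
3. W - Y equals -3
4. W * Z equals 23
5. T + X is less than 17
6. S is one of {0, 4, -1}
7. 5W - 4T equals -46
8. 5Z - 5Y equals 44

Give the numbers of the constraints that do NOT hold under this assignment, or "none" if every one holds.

No — constraints 1, 3, 4, 8 are not satisfied.

1. gcd(4, 1) = 1, not 3 — fails.
2. X + Y = 4; 4 mod 6 = 4 — holds.
3. W - Y = 2 - 3 = -1, not -3 — fails.
4. W * Z = 2 * 12 = 24, not 23 — fails.
5. T + X = 14 + 1 = 15; 15 < 17 — holds.
6. S = 4 is in {0, 4, -1} — holds.
7. 5W - 4T = 5(2) - 4(14) = -46 — holds.
8. 5Z - 5Y = 5(12) - 5(3) = 45, not 44 — fails.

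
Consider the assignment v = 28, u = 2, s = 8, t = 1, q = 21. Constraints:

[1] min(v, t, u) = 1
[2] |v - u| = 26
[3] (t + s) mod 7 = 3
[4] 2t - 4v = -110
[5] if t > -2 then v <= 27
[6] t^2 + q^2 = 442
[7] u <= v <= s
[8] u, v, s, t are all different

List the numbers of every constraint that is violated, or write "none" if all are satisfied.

[1] min(28, 1, 2) = 1 — holds.
[2] |28 - 2| = 26 — holds.
[3] t + s = 9; 9 mod 7 = 2, not 3 — fails.
[4] 2t - 4v = 2(1) - 4(28) = -110 — holds.
[5] t = 1 > -2, so we need v ≤ 27; but v = 28 > 27 — fails.
[6] t^2 + q^2 = 1^2 + 21^2 = 1 + 441 = 442 — holds.
[7] values 2, 28, 8; v = 28 is not <= s = 8 — fails.
[8] values 2, 28, 8, 1 are pairwise distinct — holds.

Constraints 3, 5, and 7 do not hold.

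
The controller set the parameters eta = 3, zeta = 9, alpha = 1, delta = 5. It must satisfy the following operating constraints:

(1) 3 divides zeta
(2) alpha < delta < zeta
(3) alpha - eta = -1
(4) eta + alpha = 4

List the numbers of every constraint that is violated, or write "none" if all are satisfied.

Constraint 3 does not hold.

(1) 9 / 3 = 3, so 3 divides 9 — OK.
(2) values 1 < 5 < 9 — OK.
(3) alpha - eta = 1 - 3 = -2, not -1 — violated.
(4) eta + alpha = 3 + 1 = 4 — OK.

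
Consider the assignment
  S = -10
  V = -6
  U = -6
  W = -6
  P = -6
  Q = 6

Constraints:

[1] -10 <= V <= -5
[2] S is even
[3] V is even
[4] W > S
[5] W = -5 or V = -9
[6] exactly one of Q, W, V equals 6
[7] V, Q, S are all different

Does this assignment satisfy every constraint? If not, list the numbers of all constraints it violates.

[1] V = -6 lies in [-10, -5]  ✓
[2] S = -10 is even  ✓
[3] V = -6 is even  ✓
[4] W = -6, S = -10; -6 > -10  ✓
[5] W = -6 ≠ -5 and V = -6 ≠ -9; both disjuncts false  ✗
[6] Q=6, W=-6, V=-6; 1 of them equals 6  ✓
[7] values -6, 6, -10 are pairwise distinct  ✓

No — constraint 5 is not satisfied.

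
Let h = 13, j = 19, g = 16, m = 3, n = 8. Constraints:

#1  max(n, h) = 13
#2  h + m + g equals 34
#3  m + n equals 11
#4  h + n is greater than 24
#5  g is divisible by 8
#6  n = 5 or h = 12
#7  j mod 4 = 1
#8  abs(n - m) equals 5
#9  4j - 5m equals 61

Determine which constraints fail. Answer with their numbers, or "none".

No — constraints 2, 4, 6, and 7 are not satisfied.

#1 max(8, 13) = 13  yes
#2 h + m + g = 13 + 3 + 16 = 32, not 34  no
#3 m + n = 3 + 8 = 11  yes
#4 h + n = 13 + 8 = 21; 21 ≤ 24, bound 24 not met  no
#5 16 / 8 = 2, so 8 divides 16  yes
#6 n = 8 ≠ 5 and h = 13 ≠ 12; both disjuncts false  no
#7 19 mod 4 = 3, not 1  no
#8 abs(8 - 3) = 5  yes
#9 4j - 5m = 4(19) - 5(3) = 61  yes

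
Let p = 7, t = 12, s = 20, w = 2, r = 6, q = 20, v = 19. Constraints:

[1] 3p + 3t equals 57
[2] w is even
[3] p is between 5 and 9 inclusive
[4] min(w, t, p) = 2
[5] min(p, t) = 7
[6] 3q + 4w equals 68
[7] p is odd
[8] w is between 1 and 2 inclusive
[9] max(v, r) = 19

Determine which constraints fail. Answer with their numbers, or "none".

[1] 3p + 3t = 3(7) + 3(12) = 57  ✓
[2] w = 2 is even  ✓
[3] p = 7 lies in [5, 9]  ✓
[4] min(2, 12, 7) = 2  ✓
[5] min(7, 12) = 7  ✓
[6] 3q + 4w = 3(20) + 4(2) = 68  ✓
[7] p = 7 is odd  ✓
[8] w = 2 lies in [1, 2]  ✓
[9] max(19, 6) = 19  ✓

The assignment satisfies every constraint.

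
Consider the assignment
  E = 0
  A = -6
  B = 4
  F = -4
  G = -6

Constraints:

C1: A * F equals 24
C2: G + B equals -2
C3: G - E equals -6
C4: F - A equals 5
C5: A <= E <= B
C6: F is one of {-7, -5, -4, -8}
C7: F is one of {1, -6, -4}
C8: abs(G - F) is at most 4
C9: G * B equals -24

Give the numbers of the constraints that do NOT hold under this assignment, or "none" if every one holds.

No — constraint 4 is not satisfied.

C1: A * F = -6 * (-4) = 24 — holds.
C2: G + B = -6 + 4 = -2 — holds.
C3: G - E = -6 - 0 = -6 — holds.
C4: F - A = -4 - (-6) = 2, not 5 — fails.
C5: values -6 <= 0 <= 4 — holds.
C6: F = -4 is in {-7, -5, -4, -8} — holds.
C7: F = -4 is in {1, -6, -4} — holds.
C8: abs(-6 - (-4)) = 2; 2 ≤ 4 — holds.
C9: G * B = -6 * 4 = -24 — holds.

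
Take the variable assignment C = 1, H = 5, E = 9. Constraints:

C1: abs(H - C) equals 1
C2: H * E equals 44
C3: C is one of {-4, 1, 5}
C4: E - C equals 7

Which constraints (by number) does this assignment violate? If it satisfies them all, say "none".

C1: abs(5 - 1) = 4, not 1  false
C2: H * E = 5 * 9 = 45, not 44  false
C3: C = 1 is in {-4, 1, 5}  true
C4: E - C = 9 - 1 = 8, not 7  false

Violated: 1, 2, and 4.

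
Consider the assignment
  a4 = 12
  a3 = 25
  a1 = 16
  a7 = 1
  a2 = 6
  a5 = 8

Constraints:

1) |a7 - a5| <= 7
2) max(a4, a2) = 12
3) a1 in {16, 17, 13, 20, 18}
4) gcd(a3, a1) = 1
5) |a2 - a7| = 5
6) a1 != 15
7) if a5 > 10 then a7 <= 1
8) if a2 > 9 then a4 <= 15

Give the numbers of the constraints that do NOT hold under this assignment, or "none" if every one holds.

1) |1 - 8| = 7; 7 ≤ 7 — OK.
2) max(12, 6) = 12 — OK.
3) a1 = 16 is in {16, 17, 13, 20, 18} — OK.
4) gcd(25, 16) = 1 — OK.
5) |6 - 1| = 5 — OK.
6) a1 = 16, and 16 ≠ 15 — OK.
7) a5 = 8, not > 10; antecedent false, conditional vacuously true — OK.
8) a2 = 6, not > 9; antecedent false, conditional vacuously true — OK.

None — every constraint holds.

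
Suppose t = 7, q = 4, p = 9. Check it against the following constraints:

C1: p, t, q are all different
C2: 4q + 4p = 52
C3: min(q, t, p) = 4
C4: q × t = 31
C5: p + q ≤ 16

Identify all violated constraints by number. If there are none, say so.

The assignment fails constraint 4.

C1: values 9, 7, 4 are pairwise distinct — holds.
C2: 4q + 4p = 4(4) + 4(9) = 52 — holds.
C3: min(4, 7, 9) = 4 — holds.
C4: q × t = 4 × 7 = 28, not 31 — fails.
C5: p + q = 9 + 4 = 13; 13 ≤ 16 — holds.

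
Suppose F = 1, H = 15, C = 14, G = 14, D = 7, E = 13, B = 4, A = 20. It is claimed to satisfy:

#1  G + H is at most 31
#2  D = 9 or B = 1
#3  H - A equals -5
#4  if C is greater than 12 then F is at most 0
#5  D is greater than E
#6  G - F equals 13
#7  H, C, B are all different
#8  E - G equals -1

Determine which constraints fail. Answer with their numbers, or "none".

The assignment fails constraints 2, 4, and 5.

#1 G + H = 14 + 15 = 29; 29 ≤ 31  holds
#2 D = 7 ≠ 9 and B = 4 ≠ 1; both disjuncts false  fails
#3 H - A = 15 - 20 = -5  holds
#4 C = 14 > 12, so we need F ≤ 0; but F = 1 > 0  fails
#5 D = 7, E = 13; 7 ≤ 13 (want >)  fails
#6 G - F = 14 - 1 = 13  holds
#7 values 15, 14, 4 are pairwise distinct  holds
#8 E - G = 13 - 14 = -1  holds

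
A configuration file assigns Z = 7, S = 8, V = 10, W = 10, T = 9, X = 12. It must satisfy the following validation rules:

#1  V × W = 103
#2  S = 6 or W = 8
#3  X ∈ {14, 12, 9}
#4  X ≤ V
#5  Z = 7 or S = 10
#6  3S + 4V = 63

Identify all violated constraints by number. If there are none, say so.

#1 V × W = 10 × 10 = 100, not 103 — does not hold.
#2 S = 8 ≠ 6 and W = 10 ≠ 8; both disjuncts false — does not hold.
#3 X = 12 is in {14, 12, 9} — holds.
#4 X = 12, V = 10; 12 > 10 (want ≤) — does not hold.
#5 Z = 7 = 7 (first disjunct) — holds.
#6 3S + 4V = 3(8) + 4(10) = 64, not 63 — does not hold.

Constraints 1, 2, 4, 6 are violated.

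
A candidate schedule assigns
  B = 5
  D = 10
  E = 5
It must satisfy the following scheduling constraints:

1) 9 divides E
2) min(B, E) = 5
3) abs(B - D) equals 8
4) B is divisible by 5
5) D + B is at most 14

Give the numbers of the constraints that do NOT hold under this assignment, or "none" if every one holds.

1) 5 = 9*0 + 5, so 9 does not divide 5  false
2) min(5, 5) = 5  true
3) abs(5 - 10) = 5, not 8  false
4) 5 / 5 = 1, so 5 divides 5  true
5) D + B = 10 + 5 = 15; 15 > 14, bound 14 not met  false

Constraints 1, 3, and 5 are violated.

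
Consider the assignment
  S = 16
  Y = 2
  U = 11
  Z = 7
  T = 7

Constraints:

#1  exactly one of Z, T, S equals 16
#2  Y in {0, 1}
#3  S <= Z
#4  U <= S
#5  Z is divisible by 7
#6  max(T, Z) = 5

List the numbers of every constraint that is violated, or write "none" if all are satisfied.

Violated: 2, 3, and 6.

#1 Z=7, T=7, S=16; 1 of them equals 16  yes
#2 Y = 2 is not in {0, 1}  no
#3 S = 16, Z = 7; 16 > 7 (want ≤)  no
#4 U = 11, S = 16; 11 ≤ 16  yes
#5 7 / 7 = 1, so 7 divides 7  yes
#6 max(7, 7) = 7, not 5  no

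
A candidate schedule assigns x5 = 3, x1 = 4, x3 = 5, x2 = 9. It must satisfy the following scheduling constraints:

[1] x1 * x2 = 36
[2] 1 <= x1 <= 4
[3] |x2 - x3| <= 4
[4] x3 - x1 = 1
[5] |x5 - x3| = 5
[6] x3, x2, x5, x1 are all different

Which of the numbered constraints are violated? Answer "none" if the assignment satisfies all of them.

[1] x1 * x2 = 4 * 9 = 36 — holds.
[2] x1 = 4 lies in [1, 4] — holds.
[3] |9 - 5| = 4; 4 ≤ 4 — holds.
[4] x3 - x1 = 5 - 4 = 1 — holds.
[5] |3 - 5| = 2, not 5 — fails.
[6] values 5, 9, 3, 4 are pairwise distinct — holds.

Constraint 5 does not hold.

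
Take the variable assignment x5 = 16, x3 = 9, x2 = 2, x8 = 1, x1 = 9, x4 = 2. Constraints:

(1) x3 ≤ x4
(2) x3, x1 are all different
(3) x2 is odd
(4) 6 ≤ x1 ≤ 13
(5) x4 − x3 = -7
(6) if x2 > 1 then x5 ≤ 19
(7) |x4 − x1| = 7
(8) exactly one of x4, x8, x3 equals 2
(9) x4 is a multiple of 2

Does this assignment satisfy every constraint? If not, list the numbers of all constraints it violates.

(1) x3 = 9, x4 = 2; 9 > 2 (want ≤)  ✘
(2) x3 = x1 = 9, not all different  ✘
(3) x2 = 2 is even  ✘
(4) x1 = 9 lies in [6, 13]  ✔
(5) x4 − x3 = 2 − 9 = -7  ✔
(6) x2 = 2 > 1, so we need x5 ≤ 19; x5 = 16 ≤ 19  ✔
(7) |2 − 9| = 7  ✔
(8) x4=2, x8=1, x3=9; 1 of them equals 2  ✔
(9) 2 / 2 = 1, so 2 divides 2  ✔

No — constraints 1, 2, 3 are not satisfied.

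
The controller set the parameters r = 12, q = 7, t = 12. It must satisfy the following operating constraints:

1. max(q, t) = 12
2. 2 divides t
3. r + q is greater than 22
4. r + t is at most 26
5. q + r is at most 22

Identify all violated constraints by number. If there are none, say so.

Constraint 3 does not hold.

1. max(7, 12) = 12 — holds.
2. 12 / 2 = 6, so 2 divides 12 — holds.
3. r + q = 12 + 7 = 19; 19 ≤ 22, bound 22 not met — does not hold.
4. r + t = 12 + 12 = 24; 24 ≤ 26 — holds.
5. q + r = 7 + 12 = 19; 19 ≤ 22 — holds.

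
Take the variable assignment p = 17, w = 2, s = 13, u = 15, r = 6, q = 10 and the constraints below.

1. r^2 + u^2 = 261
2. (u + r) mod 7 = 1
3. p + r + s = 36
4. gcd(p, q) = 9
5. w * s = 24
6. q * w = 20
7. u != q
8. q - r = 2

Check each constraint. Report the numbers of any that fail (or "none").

Violated: 2, 4, 5, 8.

1. r^2 + u^2 = 6^2 + 15^2 = 36 + 225 = 261  ✓
2. u + r = 21; 21 mod 7 = 0, not 1  ✗
3. p + r + s = 17 + 6 + 13 = 36  ✓
4. gcd(17, 10) = 1, not 9  ✗
5. w * s = 2 * 13 = 26, not 24  ✗
6. q * w = 10 * 2 = 20  ✓
7. u = 15, q = 10; distinct  ✓
8. q - r = 10 - 6 = 4, not 2  ✗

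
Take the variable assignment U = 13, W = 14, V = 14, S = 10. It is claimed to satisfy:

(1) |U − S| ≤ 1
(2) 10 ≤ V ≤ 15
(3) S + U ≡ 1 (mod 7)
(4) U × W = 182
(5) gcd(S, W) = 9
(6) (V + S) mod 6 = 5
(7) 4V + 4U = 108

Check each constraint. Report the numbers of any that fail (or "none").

(1) |13 − 10| = 3; 3 > 1, exceeds bound 1 — fails.
(2) V = 14 lies in [10, 15] — holds.
(3) S + U = 23; 23 mod 7 = 2, not 1 — fails.
(4) U × W = 13 × 14 = 182 — holds.
(5) gcd(10, 14) = 2, not 9 — fails.
(6) V + S = 24; 24 mod 6 = 0, not 5 — fails.
(7) 4V + 4U = 4(14) + 4(13) = 108 — holds.

No — constraints 1, 3, 5, and 6 are not satisfied.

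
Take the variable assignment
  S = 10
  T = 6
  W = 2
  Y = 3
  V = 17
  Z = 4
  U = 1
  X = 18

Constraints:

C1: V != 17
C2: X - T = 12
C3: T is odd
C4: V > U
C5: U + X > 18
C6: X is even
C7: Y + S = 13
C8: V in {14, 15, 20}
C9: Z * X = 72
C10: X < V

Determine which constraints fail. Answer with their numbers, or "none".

C1: V = 17, but 17 is required to differ  no
C2: X - T = 18 - 6 = 12  yes
C3: T = 6 is even  no
C4: V = 17, U = 1; 17 > 1  yes
C5: U + X = 1 + 18 = 19; 19 > 18  yes
C6: X = 18 is even  yes
C7: Y + S = 3 + 10 = 13  yes
C8: V = 17 is not in {14, 15, 20}  no
C9: Z * X = 4 * 18 = 72  yes
C10: X = 18, V = 17; 18 ≥ 17 (want <)  no

The assignment fails constraints 1, 3, 8, and 10.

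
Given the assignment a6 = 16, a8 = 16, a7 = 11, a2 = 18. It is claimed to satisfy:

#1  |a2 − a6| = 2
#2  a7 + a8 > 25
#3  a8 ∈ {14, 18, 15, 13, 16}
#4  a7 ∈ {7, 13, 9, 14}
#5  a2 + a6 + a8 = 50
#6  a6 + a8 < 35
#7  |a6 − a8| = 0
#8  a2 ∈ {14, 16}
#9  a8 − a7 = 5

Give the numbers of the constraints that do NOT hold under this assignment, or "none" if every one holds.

No — constraints 4, 8 are not satisfied.

#1 |18 − 16| = 2 — holds.
#2 a7 + a8 = 11 + 16 = 27; 27 > 25 — holds.
#3 a8 = 16 is in {14, 18, 15, 13, 16} — holds.
#4 a7 = 11 is not in {7, 13, 9, 14} — does not hold.
#5 a2 + a6 + a8 = 18 + 16 + 16 = 50 — holds.
#6 a6 + a8 = 16 + 16 = 32; 32 < 35 — holds.
#7 |16 − 16| = 0 — holds.
#8 a2 = 18 is not in {14, 16} — does not hold.
#9 a8 − a7 = 16 − 11 = 5 — holds.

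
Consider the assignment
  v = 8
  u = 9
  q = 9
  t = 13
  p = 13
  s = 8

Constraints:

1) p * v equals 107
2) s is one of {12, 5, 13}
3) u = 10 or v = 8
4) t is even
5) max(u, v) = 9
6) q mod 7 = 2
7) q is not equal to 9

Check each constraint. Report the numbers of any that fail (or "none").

1) p * v = 13 * 8 = 104, not 107  no
2) s = 8 is not in {12, 5, 13}  no
3) u = 9 ≠ 10, but v = 8 = 8 (second disjunct)  yes
4) t = 13 is odd  no
5) max(9, 8) = 9  yes
6) 9 mod 7 = 2  yes
7) q = 9, but 9 is required to differ  no

No — constraints 1, 2, 4, and 7 are not satisfied.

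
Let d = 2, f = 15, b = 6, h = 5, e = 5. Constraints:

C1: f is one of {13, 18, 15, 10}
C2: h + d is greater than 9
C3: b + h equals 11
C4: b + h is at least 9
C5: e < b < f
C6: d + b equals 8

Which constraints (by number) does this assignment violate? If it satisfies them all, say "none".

C1: f = 15 is in {13, 18, 15, 10}  ✔
C2: h + d = 5 + 2 = 7; 7 ≤ 9, bound 9 not met  ✘
C3: b + h = 6 + 5 = 11  ✔
C4: b + h = 6 + 5 = 11; 11 ≥ 9  ✔
C5: values 5 < 6 < 15  ✔
C6: d + b = 2 + 6 = 8  ✔

Constraint 2 does not hold.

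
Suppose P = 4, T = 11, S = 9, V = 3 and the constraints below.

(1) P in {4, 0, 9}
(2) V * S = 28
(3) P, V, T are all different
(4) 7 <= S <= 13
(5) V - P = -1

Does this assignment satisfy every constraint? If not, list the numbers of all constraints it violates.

No — constraint 2 is not satisfied.

(1) P = 4 is in {4, 0, 9} — holds.
(2) V * S = 3 * 9 = 27, not 28 — does not hold.
(3) values 4, 3, 11 are pairwise distinct — holds.
(4) S = 9 lies in [7, 13] — holds.
(5) V - P = 3 - 4 = -1 — holds.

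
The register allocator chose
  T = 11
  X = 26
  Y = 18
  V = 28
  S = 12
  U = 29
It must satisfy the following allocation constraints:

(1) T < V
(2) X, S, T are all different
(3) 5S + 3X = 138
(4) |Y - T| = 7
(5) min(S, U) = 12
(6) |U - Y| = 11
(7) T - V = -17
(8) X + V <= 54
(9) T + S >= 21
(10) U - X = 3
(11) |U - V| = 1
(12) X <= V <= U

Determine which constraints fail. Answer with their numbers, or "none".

(1) T = 11, V = 28; 11 < 28 — OK.
(2) values 26, 12, 11 are pairwise distinct — OK.
(3) 5S + 3X = 5(12) + 3(26) = 138 — OK.
(4) |18 - 11| = 7 — OK.
(5) min(12, 29) = 12 — OK.
(6) |29 - 18| = 11 — OK.
(7) T - V = 11 - 28 = -17 — OK.
(8) X + V = 26 + 28 = 54; 54 ≤ 54 — OK.
(9) T + S = 11 + 12 = 23; 23 ≥ 21 — OK.
(10) U - X = 29 - 26 = 3 — OK.
(11) |29 - 28| = 1 — OK.
(12) values 26 <= 28 <= 29 — OK.

None — every constraint holds.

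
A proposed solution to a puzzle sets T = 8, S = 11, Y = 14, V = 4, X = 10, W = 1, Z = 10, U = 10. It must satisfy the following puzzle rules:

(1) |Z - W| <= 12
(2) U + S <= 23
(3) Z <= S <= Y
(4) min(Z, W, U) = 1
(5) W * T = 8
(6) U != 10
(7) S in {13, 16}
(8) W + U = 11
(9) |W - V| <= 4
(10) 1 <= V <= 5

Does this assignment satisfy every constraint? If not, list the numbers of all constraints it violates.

Violated: 6 and 7.

(1) |10 - 1| = 9; 9 ≤ 12 — holds.
(2) U + S = 10 + 11 = 21; 21 ≤ 23 — holds.
(3) values 10 <= 11 <= 14 — holds.
(4) min(10, 1, 10) = 1 — holds.
(5) W * T = 1 * 8 = 8 — holds.
(6) U = 10, but 10 is required to differ — fails.
(7) S = 11 is not in {13, 16} — fails.
(8) W + U = 1 + 10 = 11 — holds.
(9) |1 - 4| = 3; 3 ≤ 4 — holds.
(10) V = 4 lies in [1, 5] — holds.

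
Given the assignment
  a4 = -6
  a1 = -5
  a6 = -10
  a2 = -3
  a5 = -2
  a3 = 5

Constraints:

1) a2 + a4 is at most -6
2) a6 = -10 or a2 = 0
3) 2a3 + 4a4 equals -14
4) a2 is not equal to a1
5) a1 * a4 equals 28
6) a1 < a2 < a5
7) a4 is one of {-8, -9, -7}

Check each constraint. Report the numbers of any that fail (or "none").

1) a2 + a4 = -3 + (-6) = -9; -9 ≤ -6  OK
2) a6 = -10 = -10 (first disjunct)  OK
3) 2a3 + 4a4 = 2(5) + 4(-6) = -14  OK
4) a2 = -3, a1 = -5; distinct  OK
5) a1 * a4 = -5 * (-6) = 30, not 28  FAIL
6) values -5 < -3 < -2  OK
7) a4 = -6 is not in {-8, -9, -7}  FAIL

No — constraints 5 and 7 are not satisfied.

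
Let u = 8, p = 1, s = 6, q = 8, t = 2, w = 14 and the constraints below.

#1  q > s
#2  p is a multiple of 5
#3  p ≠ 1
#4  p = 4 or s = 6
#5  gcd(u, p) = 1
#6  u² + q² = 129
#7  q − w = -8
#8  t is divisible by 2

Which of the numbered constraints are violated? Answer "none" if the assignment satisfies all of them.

Violated: 2, 3, 6, and 7.

#1 q = 8, s = 6; 8 > 6 — satisfied.
#2 1 = 5×0 + 1, so 5 does not divide 1 — violated.
#3 p = 1, but 1 is required to differ — violated.
#4 p = 1 ≠ 4, but s = 6 = 6 (second disjunct) — satisfied.
#5 gcd(8, 1) = 1 — satisfied.
#6 u² + q² = 8² + 8² = 64 + 64 = 128, not 129 — violated.
#7 q − w = 8 − 14 = -6, not -8 — violated.
#8 2 / 2 = 1, so 2 divides 2 — satisfied.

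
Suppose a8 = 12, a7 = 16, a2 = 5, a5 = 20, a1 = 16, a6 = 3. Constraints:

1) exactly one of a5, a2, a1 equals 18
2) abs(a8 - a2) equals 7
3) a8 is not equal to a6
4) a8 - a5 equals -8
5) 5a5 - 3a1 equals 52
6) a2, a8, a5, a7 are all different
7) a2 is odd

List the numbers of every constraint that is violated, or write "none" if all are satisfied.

The assignment fails constraint 1.

1) a5=20, a2=5, a1=16; 0 of them equal 18, not exactly one — violated.
2) abs(12 - 5) = 7 — satisfied.
3) a8 = 12, a6 = 3; distinct — satisfied.
4) a8 - a5 = 12 - 20 = -8 — satisfied.
5) 5a5 - 3a1 = 5(20) - 3(16) = 52 — satisfied.
6) values 5, 12, 20, 16 are pairwise distinct — satisfied.
7) a2 = 5 is odd — satisfied.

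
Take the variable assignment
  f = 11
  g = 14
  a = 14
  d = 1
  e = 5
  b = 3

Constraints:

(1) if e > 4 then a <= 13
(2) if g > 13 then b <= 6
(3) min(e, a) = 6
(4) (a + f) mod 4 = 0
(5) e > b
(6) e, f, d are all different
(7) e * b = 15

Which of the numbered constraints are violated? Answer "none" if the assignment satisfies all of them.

Constraints 1, 3, 4 are violated.

(1) e = 5 > 4, so we need a ≤ 13; but a = 14 > 13 — violated.
(2) g = 14 > 13, so we need b ≤ 6; b = 3 ≤ 6 — OK.
(3) min(5, 14) = 5, not 6 — violated.
(4) a + f = 25; 25 mod 4 = 1, not 0 — violated.
(5) e = 5, b = 3; 5 > 3 — OK.
(6) values 5, 11, 1 are pairwise distinct — OK.
(7) e * b = 5 * 3 = 15 — OK.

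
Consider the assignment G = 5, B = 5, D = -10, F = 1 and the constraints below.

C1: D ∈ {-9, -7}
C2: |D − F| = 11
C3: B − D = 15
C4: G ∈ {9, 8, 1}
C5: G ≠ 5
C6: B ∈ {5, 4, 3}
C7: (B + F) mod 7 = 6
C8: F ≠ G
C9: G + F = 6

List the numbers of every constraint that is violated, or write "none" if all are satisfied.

C1: D = -10 is not in {-9, -7}  false
C2: |-10 − 1| = 11  true
C3: B − D = 5 − (-10) = 15  true
C4: G = 5 is not in {9, 8, 1}  false
C5: G = 5, but 5 is required to differ  false
C6: B = 5 is in {5, 4, 3}  true
C7: B + F = 6; 6 mod 7 = 6  true
C8: F = 1, G = 5; distinct  true
C9: G + F = 5 + 1 = 6  true

The assignment fails constraints 1, 4, and 5.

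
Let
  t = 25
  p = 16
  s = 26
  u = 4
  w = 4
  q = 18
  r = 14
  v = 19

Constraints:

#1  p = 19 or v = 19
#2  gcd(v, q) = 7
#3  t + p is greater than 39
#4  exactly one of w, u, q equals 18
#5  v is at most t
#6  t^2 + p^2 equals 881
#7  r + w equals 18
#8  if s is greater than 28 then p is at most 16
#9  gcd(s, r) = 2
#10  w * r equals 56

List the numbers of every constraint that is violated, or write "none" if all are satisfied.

No — constraint 2 is not satisfied.

#1 p = 16 ≠ 19, but v = 19 = 19 (second disjunct) — holds.
#2 gcd(19, 18) = 1, not 7 — fails.
#3 t + p = 25 + 16 = 41; 41 > 39 — holds.
#4 w=4, u=4, q=18; 1 of them equals 18 — holds.
#5 v = 19, t = 25; 19 ≤ 25 — holds.
#6 t^2 + p^2 = 25^2 + 16^2 = 625 + 256 = 881 — holds.
#7 r + w = 14 + 4 = 18 — holds.
#8 s = 26, not > 28; antecedent false, conditional vacuously true — holds.
#9 gcd(26, 14) = 2 — holds.
#10 w * r = 4 * 14 = 56 — holds.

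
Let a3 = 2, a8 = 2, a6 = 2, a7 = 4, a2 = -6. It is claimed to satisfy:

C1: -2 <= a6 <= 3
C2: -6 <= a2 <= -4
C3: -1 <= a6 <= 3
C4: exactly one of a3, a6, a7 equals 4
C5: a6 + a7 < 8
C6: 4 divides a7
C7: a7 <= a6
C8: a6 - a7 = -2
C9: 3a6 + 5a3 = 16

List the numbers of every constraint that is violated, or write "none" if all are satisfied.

Constraint 7 does not hold.

C1: a6 = 2 lies in [-2, 3]  OK
C2: a2 = -6 lies in [-6, -4]  OK
C3: a6 = 2 lies in [-1, 3]  OK
C4: a3=2, a6=2, a7=4; 1 of them equals 4  OK
C5: a6 + a7 = 2 + 4 = 6; 6 < 8  OK
C6: 4 / 4 = 1, so 4 divides 4  OK
C7: a7 = 4, a6 = 2; 4 > 2 (want ≤)  FAIL
C8: a6 - a7 = 2 - 4 = -2  OK
C9: 3a6 + 5a3 = 3(2) + 5(2) = 16  OK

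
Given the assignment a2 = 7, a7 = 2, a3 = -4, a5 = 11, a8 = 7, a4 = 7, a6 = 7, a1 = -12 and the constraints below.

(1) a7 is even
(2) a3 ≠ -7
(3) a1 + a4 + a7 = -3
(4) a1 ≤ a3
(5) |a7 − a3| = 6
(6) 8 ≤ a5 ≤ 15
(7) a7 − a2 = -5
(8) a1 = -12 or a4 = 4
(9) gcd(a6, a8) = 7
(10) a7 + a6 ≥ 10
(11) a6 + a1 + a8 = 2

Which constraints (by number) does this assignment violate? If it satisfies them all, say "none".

Violated: 10.

(1) a7 = 2 is even  true
(2) a3 = -4, and -4 ≠ -7  true
(3) a1 + a4 + a7 = -12 + 7 + 2 = -3  true
(4) a1 = -12, a3 = -4; -12 ≤ -4  true
(5) |2 − (-4)| = 6  true
(6) a5 = 11 lies in [8, 15]  true
(7) a7 − a2 = 2 − 7 = -5  true
(8) a1 = -12 = -12 (first disjunct)  true
(9) gcd(7, 7) = 7  true
(10) a7 + a6 = 2 + 7 = 9; 9 < 10, bound 10 not met  false
(11) a6 + a1 + a8 = 7 + (-12) + 7 = 2  true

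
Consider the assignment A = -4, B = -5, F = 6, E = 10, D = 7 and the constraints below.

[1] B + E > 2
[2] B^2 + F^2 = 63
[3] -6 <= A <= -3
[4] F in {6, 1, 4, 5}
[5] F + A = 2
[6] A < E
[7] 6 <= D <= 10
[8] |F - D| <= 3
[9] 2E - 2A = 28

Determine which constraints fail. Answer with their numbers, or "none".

[1] B + E = -5 + 10 = 5; 5 > 2  yes
[2] B^2 + F^2 = (-5)^2 + 6^2 = 25 + 36 = 61, not 63  no
[3] A = -4 lies in [-6, -3]  yes
[4] F = 6 is in {6, 1, 4, 5}  yes
[5] F + A = 6 + (-4) = 2  yes
[6] A = -4, E = 10; -4 < 10  yes
[7] D = 7 lies in [6, 10]  yes
[8] |6 - 7| = 1; 1 ≤ 3  yes
[9] 2E - 2A = 2(10) - 2(-4) = 28  yes

Constraint 2 does not hold.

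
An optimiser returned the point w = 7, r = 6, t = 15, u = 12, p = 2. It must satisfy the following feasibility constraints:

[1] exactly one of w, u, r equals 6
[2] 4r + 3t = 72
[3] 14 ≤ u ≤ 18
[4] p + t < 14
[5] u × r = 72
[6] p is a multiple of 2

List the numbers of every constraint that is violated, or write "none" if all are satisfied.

The assignment fails constraints 2, 3, and 4.

[1] w=7, u=12, r=6; 1 of them equals 6 — OK.
[2] 4r + 3t = 4(6) + 3(15) = 69, not 72 — violated.
[3] u = 12 is outside [14, 18] — violated.
[4] p + t = 2 + 15 = 17; 17 ≥ 14, bound 14 not met — violated.
[5] u × r = 12 × 6 = 72 — OK.
[6] 2 / 2 = 1, so 2 divides 2 — OK.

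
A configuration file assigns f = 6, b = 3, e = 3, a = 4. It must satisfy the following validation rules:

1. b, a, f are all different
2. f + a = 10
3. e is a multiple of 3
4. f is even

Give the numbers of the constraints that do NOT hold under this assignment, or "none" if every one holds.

The assignment satisfies every constraint.

1. values 3, 4, 6 are pairwise distinct — holds.
2. f + a = 6 + 4 = 10 — holds.
3. 3 / 3 = 1, so 3 divides 3 — holds.
4. f = 6 is even — holds.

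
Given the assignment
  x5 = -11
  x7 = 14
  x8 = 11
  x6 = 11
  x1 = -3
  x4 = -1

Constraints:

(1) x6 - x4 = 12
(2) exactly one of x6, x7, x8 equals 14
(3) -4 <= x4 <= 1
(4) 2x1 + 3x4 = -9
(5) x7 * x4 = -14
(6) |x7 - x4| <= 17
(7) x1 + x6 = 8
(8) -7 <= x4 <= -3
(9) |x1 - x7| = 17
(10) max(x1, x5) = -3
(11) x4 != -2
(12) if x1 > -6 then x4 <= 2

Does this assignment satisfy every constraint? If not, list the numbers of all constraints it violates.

(1) x6 - x4 = 11 - (-1) = 12  holds
(2) x6=11, x7=14, x8=11; 1 of them equals 14  holds
(3) x4 = -1 lies in [-4, 1]  holds
(4) 2x1 + 3x4 = 2(-3) + 3(-1) = -9  holds
(5) x7 * x4 = 14 * (-1) = -14  holds
(6) |14 - (-1)| = 15; 15 ≤ 17  holds
(7) x1 + x6 = -3 + 11 = 8  holds
(8) x4 = -1 is outside [-7, -3]  fails
(9) |-3 - 14| = 17  holds
(10) max(-3, -11) = -3  holds
(11) x4 = -1, and -1 ≠ -2  holds
(12) x1 = -3 > -6, so we need x4 ≤ 2; x4 = -1 ≤ 2  holds

No — constraint 8 is not satisfied.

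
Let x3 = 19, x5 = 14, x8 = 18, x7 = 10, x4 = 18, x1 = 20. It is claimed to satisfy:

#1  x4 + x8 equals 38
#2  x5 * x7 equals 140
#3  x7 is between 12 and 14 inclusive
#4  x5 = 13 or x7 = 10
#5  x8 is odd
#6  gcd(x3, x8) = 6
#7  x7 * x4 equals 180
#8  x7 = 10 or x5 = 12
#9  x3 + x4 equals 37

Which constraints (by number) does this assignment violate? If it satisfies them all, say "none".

#1 x4 + x8 = 18 + 18 = 36, not 38 — does not hold.
#2 x5 * x7 = 14 * 10 = 140 — holds.
#3 x7 = 10 is outside [12, 14] — does not hold.
#4 x5 = 14 ≠ 13, but x7 = 10 = 10 (second disjunct) — holds.
#5 x8 = 18 is even — does not hold.
#6 gcd(19, 18) = 1, not 6 — does not hold.
#7 x7 * x4 = 10 * 18 = 180 — holds.
#8 x7 = 10 = 10 (first disjunct) — holds.
#9 x3 + x4 = 19 + 18 = 37 — holds.

Constraints 1, 3, 5, and 6 are violated.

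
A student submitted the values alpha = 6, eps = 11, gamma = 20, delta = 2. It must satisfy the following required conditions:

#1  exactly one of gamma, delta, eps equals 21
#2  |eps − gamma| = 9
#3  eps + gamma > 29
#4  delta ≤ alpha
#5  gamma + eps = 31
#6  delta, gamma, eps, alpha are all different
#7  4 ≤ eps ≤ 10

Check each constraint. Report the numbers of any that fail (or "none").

#1 gamma=20, delta=2, eps=11; 0 of them equal 21, not exactly one — violated.
#2 |11 − 20| = 9 — OK.
#3 eps + gamma = 11 + 20 = 31; 31 > 29 — OK.
#4 delta = 2, alpha = 6; 2 ≤ 6 — OK.
#5 gamma + eps = 20 + 11 = 31 — OK.
#6 values 2, 20, 11, 6 are pairwise distinct — OK.
#7 eps = 11 is outside [4, 10] — violated.

Constraints 1 and 7 do not hold.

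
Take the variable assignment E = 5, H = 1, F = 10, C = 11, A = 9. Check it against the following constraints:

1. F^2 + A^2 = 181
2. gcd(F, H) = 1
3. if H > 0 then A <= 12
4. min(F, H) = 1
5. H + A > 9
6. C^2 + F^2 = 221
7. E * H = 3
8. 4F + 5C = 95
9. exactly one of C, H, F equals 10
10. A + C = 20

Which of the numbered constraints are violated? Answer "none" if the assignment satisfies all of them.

1. F^2 + A^2 = 10^2 + 9^2 = 100 + 81 = 181 — holds.
2. gcd(10, 1) = 1 — holds.
3. H = 1 > 0, so we need A ≤ 12; A = 9 ≤ 12 — holds.
4. min(10, 1) = 1 — holds.
5. H + A = 1 + 9 = 10; 10 > 9 — holds.
6. C^2 + F^2 = 11^2 + 10^2 = 121 + 100 = 221 — holds.
7. E * H = 5 * 1 = 5, not 3 — does not hold.
8. 4F + 5C = 4(10) + 5(11) = 95 — holds.
9. C=11, H=1, F=10; 1 of them equals 10 — holds.
10. A + C = 9 + 11 = 20 — holds.

Constraint 7 does not hold.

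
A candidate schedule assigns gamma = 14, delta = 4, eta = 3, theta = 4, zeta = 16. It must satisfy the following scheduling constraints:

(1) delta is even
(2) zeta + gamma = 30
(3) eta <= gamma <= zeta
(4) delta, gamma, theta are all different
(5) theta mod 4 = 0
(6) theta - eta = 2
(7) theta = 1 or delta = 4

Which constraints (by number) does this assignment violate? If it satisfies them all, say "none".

(1) delta = 4 is even — holds.
(2) zeta + gamma = 16 + 14 = 30 — holds.
(3) values 3 <= 14 <= 16 — holds.
(4) delta = theta = 4, not all different — fails.
(5) 4 mod 4 = 0 — holds.
(6) theta - eta = 4 - 3 = 1, not 2 — fails.
(7) theta = 4 ≠ 1, but delta = 4 = 4 (second disjunct) — holds.

Violated: 4, 6.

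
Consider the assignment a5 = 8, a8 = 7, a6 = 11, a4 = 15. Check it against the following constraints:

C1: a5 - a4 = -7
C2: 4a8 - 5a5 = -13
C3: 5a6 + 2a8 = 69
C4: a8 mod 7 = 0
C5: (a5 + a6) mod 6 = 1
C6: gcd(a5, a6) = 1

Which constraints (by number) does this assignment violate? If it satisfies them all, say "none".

No — constraint 2 is not satisfied.

C1: a5 - a4 = 8 - 15 = -7 — holds.
C2: 4a8 - 5a5 = 4(7) - 5(8) = -12, not -13 — does not hold.
C3: 5a6 + 2a8 = 5(11) + 2(7) = 69 — holds.
C4: 7 mod 7 = 0 — holds.
C5: a5 + a6 = 19; 19 mod 6 = 1 — holds.
C6: gcd(8, 11) = 1 — holds.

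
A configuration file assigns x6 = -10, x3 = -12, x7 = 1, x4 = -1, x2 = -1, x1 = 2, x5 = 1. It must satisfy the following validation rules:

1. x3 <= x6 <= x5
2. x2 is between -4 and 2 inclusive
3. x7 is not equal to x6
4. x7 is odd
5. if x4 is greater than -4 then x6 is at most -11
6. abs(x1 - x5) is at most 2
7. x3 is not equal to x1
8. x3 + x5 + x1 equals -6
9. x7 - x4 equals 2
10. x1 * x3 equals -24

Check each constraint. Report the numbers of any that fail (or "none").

1. values -12 <= -10 <= 1 — satisfied.
2. x2 = -1 lies in [-4, 2] — satisfied.
3. x7 = 1, x6 = -10; distinct — satisfied.
4. x7 = 1 is odd — satisfied.
5. x4 = -1 > -4, so we need x6 ≤ -11; but x6 = -10 > -11 — violated.
6. abs(2 - 1) = 1; 1 ≤ 2 — satisfied.
7. x3 = -12, x1 = 2; distinct — satisfied.
8. x3 + x5 + x1 = -12 + 1 + 2 = -9, not -6 — violated.
9. x7 - x4 = 1 - (-1) = 2 — satisfied.
10. x1 * x3 = 2 * (-12) = -24 — satisfied.

The assignment fails constraints 5 and 8.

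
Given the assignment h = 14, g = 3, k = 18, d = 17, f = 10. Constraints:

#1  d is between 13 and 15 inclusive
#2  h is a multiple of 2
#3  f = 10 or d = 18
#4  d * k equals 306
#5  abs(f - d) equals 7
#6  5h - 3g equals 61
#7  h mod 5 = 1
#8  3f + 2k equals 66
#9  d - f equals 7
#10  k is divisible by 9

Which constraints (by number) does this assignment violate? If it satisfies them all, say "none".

#1 d = 17 is outside [13, 15] — violated.
#2 14 / 2 = 7, so 2 divides 14 — OK.
#3 f = 10 = 10 (first disjunct) — OK.
#4 d * k = 17 * 18 = 306 — OK.
#5 abs(10 - 17) = 7 — OK.
#6 5h - 3g = 5(14) - 3(3) = 61 — OK.
#7 14 mod 5 = 4, not 1 — violated.
#8 3f + 2k = 3(10) + 2(18) = 66 — OK.
#9 d - f = 17 - 10 = 7 — OK.
#10 18 / 9 = 2, so 9 divides 18 — OK.

Constraints 1 and 7 are violated.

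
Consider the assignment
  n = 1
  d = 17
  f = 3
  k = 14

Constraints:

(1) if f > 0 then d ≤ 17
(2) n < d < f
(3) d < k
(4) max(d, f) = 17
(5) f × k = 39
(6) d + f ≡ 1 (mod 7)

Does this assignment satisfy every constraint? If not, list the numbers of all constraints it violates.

Violated: 2, 3, 5, and 6.

(1) f = 3 > 0, so we need d ≤ 17; d = 17 ≤ 17  holds
(2) values 1, 17, 3; d = 17 is not < f = 3  fails
(3) d = 17, k = 14; 17 ≥ 14 (want <)  fails
(4) max(17, 3) = 17  holds
(5) f × k = 3 × 14 = 42, not 39  fails
(6) d + f = 20; 20 mod 7 = 6, not 1  fails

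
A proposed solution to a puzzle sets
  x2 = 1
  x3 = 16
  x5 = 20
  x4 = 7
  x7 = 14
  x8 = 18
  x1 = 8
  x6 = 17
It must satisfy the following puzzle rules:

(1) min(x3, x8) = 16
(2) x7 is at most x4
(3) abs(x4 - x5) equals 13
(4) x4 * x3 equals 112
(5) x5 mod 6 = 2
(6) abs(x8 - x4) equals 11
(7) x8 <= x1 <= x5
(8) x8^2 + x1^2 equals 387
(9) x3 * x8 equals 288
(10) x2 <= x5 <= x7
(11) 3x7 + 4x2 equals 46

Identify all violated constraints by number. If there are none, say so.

(1) min(16, 18) = 16 — holds.
(2) x7 = 14, x4 = 7; 14 > 7 (want ≤) — does not hold.
(3) abs(7 - 20) = 13 — holds.
(4) x4 * x3 = 7 * 16 = 112 — holds.
(5) 20 mod 6 = 2 — holds.
(6) abs(18 - 7) = 11 — holds.
(7) values 18, 8, 20; x8 = 18 is not <= x1 = 8 — does not hold.
(8) x8^2 + x1^2 = 18^2 + 8^2 = 324 + 64 = 388, not 387 — does not hold.
(9) x3 * x8 = 16 * 18 = 288 — holds.
(10) values 1, 20, 14; x5 = 20 is not <= x7 = 14 — does not hold.
(11) 3x7 + 4x2 = 3(14) + 4(1) = 46 — holds.

The assignment fails constraints 2, 7, 8, and 10.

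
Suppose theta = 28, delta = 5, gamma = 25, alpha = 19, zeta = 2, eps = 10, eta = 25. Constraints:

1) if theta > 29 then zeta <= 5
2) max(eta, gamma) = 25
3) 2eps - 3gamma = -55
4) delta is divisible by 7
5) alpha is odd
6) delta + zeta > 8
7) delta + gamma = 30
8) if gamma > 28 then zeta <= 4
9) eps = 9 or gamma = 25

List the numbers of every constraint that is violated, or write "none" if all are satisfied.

1) theta = 28, not > 29; antecedent false, conditional vacuously true  yes
2) max(25, 25) = 25  yes
3) 2eps - 3gamma = 2(10) - 3(25) = -55  yes
4) 5 = 7*0 + 5, so 7 does not divide 5  no
5) alpha = 19 is odd  yes
6) delta + zeta = 5 + 2 = 7; 7 ≤ 8, bound 8 not met  no
7) delta + gamma = 5 + 25 = 30  yes
8) gamma = 25, not > 28; antecedent false, conditional vacuously true  yes
9) eps = 10 ≠ 9, but gamma = 25 = 25 (second disjunct)  yes

The assignment fails constraints 4 and 6.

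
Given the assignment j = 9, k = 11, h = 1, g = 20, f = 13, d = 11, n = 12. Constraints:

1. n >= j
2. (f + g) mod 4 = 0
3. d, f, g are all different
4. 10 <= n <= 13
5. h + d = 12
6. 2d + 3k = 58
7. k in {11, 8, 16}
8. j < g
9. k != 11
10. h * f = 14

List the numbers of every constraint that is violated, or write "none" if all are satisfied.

1. n = 12, j = 9; 12 ≥ 9 — holds.
2. f + g = 33; 33 mod 4 = 1, not 0 — fails.
3. values 11, 13, 20 are pairwise distinct — holds.
4. n = 12 lies in [10, 13] — holds.
5. h + d = 1 + 11 = 12 — holds.
6. 2d + 3k = 2(11) + 3(11) = 55, not 58 — fails.
7. k = 11 is in {11, 8, 16} — holds.
8. j = 9, g = 20; 9 < 20 — holds.
9. k = 11, but 11 is required to differ — fails.
10. h * f = 1 * 13 = 13, not 14 — fails.

Violated: 2, 6, 9, and 10.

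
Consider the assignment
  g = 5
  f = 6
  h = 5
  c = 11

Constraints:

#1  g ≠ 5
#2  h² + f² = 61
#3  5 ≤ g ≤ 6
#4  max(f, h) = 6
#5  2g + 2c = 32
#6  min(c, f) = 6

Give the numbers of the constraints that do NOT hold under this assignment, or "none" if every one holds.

#1 g = 5, but 5 is required to differ  false
#2 h² + f² = 5² + 6² = 25 + 36 = 61  true
#3 g = 5 lies in [5, 6]  true
#4 max(6, 5) = 6  true
#5 2g + 2c = 2(5) + 2(11) = 32  true
#6 min(11, 6) = 6  true

Violated: 1.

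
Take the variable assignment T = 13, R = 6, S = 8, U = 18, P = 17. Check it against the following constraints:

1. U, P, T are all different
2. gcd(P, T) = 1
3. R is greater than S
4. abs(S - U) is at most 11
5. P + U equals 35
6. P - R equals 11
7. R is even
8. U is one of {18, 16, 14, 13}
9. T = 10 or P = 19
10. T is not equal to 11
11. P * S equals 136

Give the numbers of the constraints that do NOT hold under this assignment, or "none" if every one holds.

1. values 18, 17, 13 are pairwise distinct — holds.
2. gcd(17, 13) = 1 — holds.
3. R = 6, S = 8; 6 ≤ 8 (want >) — fails.
4. abs(8 - 18) = 10; 10 ≤ 11 — holds.
5. P + U = 17 + 18 = 35 — holds.
6. P - R = 17 - 6 = 11 — holds.
7. R = 6 is even — holds.
8. U = 18 is in {18, 16, 14, 13} — holds.
9. T = 13 ≠ 10 and P = 17 ≠ 19; both disjuncts false — fails.
10. T = 13, and 13 ≠ 11 — holds.
11. P * S = 17 * 8 = 136 — holds.

No — constraints 3, 9 are not satisfied.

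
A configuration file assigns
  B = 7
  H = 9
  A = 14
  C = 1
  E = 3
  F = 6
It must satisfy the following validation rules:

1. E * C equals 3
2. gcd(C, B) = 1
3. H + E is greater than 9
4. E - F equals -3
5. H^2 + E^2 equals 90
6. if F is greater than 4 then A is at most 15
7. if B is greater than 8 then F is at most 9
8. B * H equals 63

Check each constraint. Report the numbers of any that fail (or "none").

Yes — all constraints hold.

1. E * C = 3 * 1 = 3  ✔
2. gcd(1, 7) = 1  ✔
3. H + E = 9 + 3 = 12; 12 > 9  ✔
4. E - F = 3 - 6 = -3  ✔
5. H^2 + E^2 = 9^2 + 3^2 = 81 + 9 = 90  ✔
6. F = 6 > 4, so we need A ≤ 15; A = 14 ≤ 15  ✔
7. B = 7, not > 8; antecedent false, conditional vacuously true  ✔
8. B * H = 7 * 9 = 63  ✔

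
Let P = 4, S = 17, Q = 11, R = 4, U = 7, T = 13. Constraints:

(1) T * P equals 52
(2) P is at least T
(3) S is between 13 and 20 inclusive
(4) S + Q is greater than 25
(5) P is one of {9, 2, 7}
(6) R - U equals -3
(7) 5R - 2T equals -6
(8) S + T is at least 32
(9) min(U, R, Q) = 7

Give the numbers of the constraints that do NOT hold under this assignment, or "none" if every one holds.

(1) T * P = 13 * 4 = 52 — holds.
(2) P = 4, T = 13; 4 < 13 (want ≥) — fails.
(3) S = 17 lies in [13, 20] — holds.
(4) S + Q = 17 + 11 = 28; 28 > 25 — holds.
(5) P = 4 is not in {9, 2, 7} — fails.
(6) R - U = 4 - 7 = -3 — holds.
(7) 5R - 2T = 5(4) - 2(13) = -6 — holds.
(8) S + T = 17 + 13 = 30; 30 < 32, bound 32 not met — fails.
(9) min(7, 4, 11) = 4, not 7 — fails.

No — constraints 2, 5, 8, 9 are not satisfied.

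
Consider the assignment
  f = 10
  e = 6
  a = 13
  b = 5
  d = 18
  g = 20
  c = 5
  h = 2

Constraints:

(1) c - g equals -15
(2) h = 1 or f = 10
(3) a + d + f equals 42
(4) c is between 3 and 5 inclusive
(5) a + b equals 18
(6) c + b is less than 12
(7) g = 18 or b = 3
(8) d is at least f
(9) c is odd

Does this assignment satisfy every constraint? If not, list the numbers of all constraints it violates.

Constraints 3, 7 are violated.

(1) c - g = 5 - 20 = -15 — holds.
(2) h = 2 ≠ 1, but f = 10 = 10 (second disjunct) — holds.
(3) a + d + f = 13 + 18 + 10 = 41, not 42 — does not hold.
(4) c = 5 lies in [3, 5] — holds.
(5) a + b = 13 + 5 = 18 — holds.
(6) c + b = 5 + 5 = 10; 10 < 12 — holds.
(7) g = 20 ≠ 18 and b = 5 ≠ 3; both disjuncts false — does not hold.
(8) d = 18, f = 10; 18 ≥ 10 — holds.
(9) c = 5 is odd — holds.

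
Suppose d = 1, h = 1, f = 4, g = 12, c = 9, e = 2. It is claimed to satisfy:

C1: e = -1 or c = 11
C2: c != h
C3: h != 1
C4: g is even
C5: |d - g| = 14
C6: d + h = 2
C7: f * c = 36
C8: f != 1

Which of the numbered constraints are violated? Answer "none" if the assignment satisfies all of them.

C1: e = 2 ≠ -1 and c = 9 ≠ 11; both disjuncts false  ✗
C2: c = 9, h = 1; distinct  ✓
C3: h = 1, but 1 is required to differ  ✗
C4: g = 12 is even  ✓
C5: |1 - 12| = 11, not 14  ✗
C6: d + h = 1 + 1 = 2  ✓
C7: f * c = 4 * 9 = 36  ✓
C8: f = 4, and 4 ≠ 1  ✓

Constraints 1, 3, 5 do not hold.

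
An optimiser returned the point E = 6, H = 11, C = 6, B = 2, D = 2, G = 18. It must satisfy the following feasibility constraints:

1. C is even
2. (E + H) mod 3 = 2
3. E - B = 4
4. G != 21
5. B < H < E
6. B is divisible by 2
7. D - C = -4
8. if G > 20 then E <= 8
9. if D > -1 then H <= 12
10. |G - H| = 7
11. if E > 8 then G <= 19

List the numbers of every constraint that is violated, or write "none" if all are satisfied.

1. C = 6 is even  OK
2. E + H = 17; 17 mod 3 = 2  OK
3. E - B = 6 - 2 = 4  OK
4. G = 18, and 18 ≠ 21  OK
5. values 2, 11, 6; H = 11 is not < E = 6  FAIL
6. 2 / 2 = 1, so 2 divides 2  OK
7. D - C = 2 - 6 = -4  OK
8. G = 18, not > 20; antecedent false, conditional vacuously true  OK
9. D = 2 > -1, so we need H ≤ 12; H = 11 ≤ 12  OK
10. |18 - 11| = 7  OK
11. E = 6, not > 8; antecedent false, conditional vacuously true  OK

The assignment fails constraint 5.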